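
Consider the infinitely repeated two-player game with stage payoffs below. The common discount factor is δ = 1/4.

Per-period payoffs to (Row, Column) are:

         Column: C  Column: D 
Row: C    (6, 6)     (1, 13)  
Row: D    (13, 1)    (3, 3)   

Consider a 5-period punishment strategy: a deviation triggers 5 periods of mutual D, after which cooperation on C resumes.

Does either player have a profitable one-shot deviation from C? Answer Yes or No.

A one-shot deviation gives 13 now, then 3 for 5 periods, then back to 6.
Gain from deviating: (13−6) today; loss: (6−3) in each of the next 5 periods.
No-deviation condition: (6−3)(δ+…+δ^5) ≥ 13−6, i.e. δ+…+δ^5 ≥ 7/3.
At δ = 1/4: δ+…+δ^5 = 0.3330 < 2.3333.
So cooperation is not sustainable.

Yes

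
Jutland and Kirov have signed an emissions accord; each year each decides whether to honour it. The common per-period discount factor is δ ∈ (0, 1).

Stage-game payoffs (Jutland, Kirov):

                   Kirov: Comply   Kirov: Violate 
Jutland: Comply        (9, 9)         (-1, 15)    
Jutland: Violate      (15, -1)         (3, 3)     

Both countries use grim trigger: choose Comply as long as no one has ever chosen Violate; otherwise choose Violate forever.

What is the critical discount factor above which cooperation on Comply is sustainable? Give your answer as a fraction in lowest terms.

One-period gain from deviating is 15 − 9 = 6. The loss is 9 − 3 = 6 in every subsequent period, with present value 6·δ/(1−δ).
Deviation is unprofitable when 6·δ/(1−δ) ≥ 6, i.e. δ/(1−δ) ≥ 1.
Equivalently δ ≥ 6/(6+6) = 1/2.

1/2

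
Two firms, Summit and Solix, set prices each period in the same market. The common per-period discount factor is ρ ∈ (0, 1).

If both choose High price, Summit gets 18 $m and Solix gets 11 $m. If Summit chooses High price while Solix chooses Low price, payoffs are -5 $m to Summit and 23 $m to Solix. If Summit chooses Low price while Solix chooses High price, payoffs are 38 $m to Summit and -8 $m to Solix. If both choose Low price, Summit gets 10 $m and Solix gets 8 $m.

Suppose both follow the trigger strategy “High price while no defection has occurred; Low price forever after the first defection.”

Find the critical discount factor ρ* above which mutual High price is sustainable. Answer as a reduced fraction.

Summit's threshold: (38−18)/(38−10) = 5/7.
Solix's threshold: (23−11)/(23−8) = 4/5.
5/7 < 4/5, so Solix binds and ρ* = 4/5.

4/5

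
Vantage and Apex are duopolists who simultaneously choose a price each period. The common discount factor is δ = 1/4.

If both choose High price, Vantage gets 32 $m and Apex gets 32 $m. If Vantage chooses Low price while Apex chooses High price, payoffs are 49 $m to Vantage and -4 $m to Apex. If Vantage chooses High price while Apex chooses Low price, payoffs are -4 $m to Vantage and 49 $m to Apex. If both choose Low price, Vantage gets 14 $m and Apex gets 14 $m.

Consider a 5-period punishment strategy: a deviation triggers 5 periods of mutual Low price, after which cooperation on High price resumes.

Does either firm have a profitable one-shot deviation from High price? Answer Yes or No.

Yes

IC: δ+…+δ^5 ≥ (49−32)/(32−14) = 17/18.
At δ = 1/4: partial sum = 0.3330 < 0.9444. Cooperation not sustainable.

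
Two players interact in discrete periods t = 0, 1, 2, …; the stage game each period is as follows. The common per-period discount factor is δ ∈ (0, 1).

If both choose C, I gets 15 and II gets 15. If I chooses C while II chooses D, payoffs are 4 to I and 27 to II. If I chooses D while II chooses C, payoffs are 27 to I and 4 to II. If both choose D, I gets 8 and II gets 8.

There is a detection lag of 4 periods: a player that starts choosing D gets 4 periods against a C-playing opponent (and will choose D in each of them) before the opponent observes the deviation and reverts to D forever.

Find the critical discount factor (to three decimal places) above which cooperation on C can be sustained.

The best deviation is to choose D for all 4 undetected periods, earning 27 each, then 8 forever once detected.
Deviation value: 27(1−δ^4)/(1−δ) + 8δ^4/(1−δ); cooperation value: 15/(1−δ).
IC: 15 ≥ 27(1−δ^4) + 8δ^4 = 27 − 19δ^4.
So δ^4 ≥ 12/19, giving δ ≥ (12/19)^(1/4) ≈ 0.891.

0.891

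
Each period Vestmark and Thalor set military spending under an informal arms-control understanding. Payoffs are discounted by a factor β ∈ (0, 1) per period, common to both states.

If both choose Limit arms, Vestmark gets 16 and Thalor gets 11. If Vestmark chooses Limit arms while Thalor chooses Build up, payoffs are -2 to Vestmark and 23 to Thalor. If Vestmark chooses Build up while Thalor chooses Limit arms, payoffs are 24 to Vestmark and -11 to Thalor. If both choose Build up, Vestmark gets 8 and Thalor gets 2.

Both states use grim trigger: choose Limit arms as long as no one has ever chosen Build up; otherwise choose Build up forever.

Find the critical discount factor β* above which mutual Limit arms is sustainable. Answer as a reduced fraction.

For Vestmark: deviation gain 24−16 = 8, per-period punishment loss 16−8 = 8. IC gives β ≥ 8/16 = 1/2.
For Thalor: gain 12, loss 9 per period, so β ≥ 12/21 = 4/7.
The tighter constraint is Thalor's, so cooperation needs β ≥ 4/7.

4/7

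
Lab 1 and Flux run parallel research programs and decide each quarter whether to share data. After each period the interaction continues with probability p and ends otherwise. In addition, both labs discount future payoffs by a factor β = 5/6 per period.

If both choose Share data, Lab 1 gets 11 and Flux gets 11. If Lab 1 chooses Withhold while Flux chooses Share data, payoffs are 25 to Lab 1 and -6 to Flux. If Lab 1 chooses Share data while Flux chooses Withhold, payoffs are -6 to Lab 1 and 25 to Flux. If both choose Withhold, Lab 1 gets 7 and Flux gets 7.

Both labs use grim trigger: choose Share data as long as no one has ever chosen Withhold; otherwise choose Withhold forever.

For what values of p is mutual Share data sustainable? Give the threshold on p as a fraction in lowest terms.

14/15

Expected continuation weight on next period's payoff is β·p = 5/6·p, which plays the role of the discount factor.
Cooperation requires 5/6·p ≥ (25−11)/(25−7) = 7/9, hence p ≥ 14/15.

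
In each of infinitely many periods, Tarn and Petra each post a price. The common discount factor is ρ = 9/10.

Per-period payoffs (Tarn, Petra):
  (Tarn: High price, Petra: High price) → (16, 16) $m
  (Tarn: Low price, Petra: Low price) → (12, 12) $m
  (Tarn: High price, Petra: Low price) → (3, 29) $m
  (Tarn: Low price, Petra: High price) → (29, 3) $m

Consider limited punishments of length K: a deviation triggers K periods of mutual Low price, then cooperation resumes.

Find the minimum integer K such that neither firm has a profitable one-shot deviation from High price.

5

IC: ρ(1−ρ^K)/(1−ρ) ≥ (29−16)/(16−12) = 13/4.
With ρ = 9/10: need 1 − ρ^K ≥ 13/4·(1−9/10)/(9/10), i.e. ρ^K ≤ 0.6389.
Since (9/10)^4 = 0.6561 and (9/10)^5 = 0.5905, the smallest such K is 5.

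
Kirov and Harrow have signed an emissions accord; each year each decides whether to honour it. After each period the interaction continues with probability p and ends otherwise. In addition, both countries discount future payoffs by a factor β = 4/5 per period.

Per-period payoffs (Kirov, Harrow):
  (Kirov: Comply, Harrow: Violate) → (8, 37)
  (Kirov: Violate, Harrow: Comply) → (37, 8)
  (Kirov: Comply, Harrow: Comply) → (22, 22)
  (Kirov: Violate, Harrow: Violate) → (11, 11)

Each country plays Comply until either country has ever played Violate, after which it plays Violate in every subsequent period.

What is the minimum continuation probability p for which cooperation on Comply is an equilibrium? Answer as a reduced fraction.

Expected continuation weight on next period's payoff is β·p = 4/5·p, which plays the role of the discount factor.
Cooperation requires 4/5·p ≥ (37−22)/(37−11) = 15/26, hence p ≥ 75/104.

75/104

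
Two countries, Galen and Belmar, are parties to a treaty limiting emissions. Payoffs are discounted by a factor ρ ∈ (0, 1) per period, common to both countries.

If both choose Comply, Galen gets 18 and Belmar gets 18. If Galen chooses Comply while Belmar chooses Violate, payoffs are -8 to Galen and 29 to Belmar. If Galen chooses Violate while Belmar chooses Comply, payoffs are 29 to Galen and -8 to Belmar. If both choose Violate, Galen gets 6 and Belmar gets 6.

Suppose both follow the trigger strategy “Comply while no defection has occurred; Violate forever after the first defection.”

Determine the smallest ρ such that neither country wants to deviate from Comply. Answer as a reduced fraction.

18/(1−ρ) ≥ 29 + 6ρ/(1−ρ)
18 ≥ 29 − 23ρ
ρ ≥ 11/23.

11/23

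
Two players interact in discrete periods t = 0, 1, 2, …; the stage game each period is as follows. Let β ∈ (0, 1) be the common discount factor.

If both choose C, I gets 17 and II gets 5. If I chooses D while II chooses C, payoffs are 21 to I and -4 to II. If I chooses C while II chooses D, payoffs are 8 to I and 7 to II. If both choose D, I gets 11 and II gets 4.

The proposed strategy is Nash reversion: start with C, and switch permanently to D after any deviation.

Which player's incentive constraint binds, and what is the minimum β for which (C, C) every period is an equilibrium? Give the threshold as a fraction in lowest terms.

For I: deviation gain 21−17 = 4, per-period punishment loss 17−11 = 6. IC gives β ≥ 4/10 = 2/5.
For II: gain 2, loss 1 per period, so β ≥ 2/3.
The tighter constraint is II's, so cooperation needs β ≥ 2/3.

II; β ≥ 2/3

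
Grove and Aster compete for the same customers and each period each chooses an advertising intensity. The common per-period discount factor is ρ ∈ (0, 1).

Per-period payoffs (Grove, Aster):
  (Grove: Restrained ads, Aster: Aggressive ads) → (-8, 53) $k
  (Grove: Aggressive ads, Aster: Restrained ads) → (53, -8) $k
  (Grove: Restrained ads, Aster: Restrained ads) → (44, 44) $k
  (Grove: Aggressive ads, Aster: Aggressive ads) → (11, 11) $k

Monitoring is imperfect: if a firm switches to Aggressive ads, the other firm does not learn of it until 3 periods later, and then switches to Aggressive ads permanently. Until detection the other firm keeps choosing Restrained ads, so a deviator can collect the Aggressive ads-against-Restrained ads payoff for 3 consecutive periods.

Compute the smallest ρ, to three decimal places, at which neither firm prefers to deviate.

The best deviation is to choose Aggressive ads for all 3 undetected periods, earning 53 each, then 11 forever once detected.
Deviation value: 53(1−ρ^3)/(1−ρ) + 11ρ^3/(1−ρ); cooperation value: 44/(1−ρ).
IC: 44 ≥ 53(1−ρ^3) + 11ρ^3 = 53 − 42ρ^3.
So ρ^3 ≥ 9/42 = 3/14, giving ρ ≥ (3/14)^(1/3) ≈ 0.598.

0.598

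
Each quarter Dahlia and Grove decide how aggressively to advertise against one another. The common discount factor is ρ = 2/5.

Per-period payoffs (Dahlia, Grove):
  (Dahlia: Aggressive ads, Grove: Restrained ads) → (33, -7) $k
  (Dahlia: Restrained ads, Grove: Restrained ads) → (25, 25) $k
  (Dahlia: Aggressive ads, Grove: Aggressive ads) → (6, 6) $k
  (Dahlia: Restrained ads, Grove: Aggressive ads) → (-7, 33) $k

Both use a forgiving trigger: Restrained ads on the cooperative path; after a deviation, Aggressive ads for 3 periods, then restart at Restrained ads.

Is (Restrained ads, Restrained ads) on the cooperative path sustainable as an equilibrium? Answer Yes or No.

IC: ρ+…+ρ^3 ≥ (33−25)/(25−6) = 8/19.
At ρ = 2/5: partial sum = 0.6240 ≥ 0.4211. Cooperation sustainable.

Yes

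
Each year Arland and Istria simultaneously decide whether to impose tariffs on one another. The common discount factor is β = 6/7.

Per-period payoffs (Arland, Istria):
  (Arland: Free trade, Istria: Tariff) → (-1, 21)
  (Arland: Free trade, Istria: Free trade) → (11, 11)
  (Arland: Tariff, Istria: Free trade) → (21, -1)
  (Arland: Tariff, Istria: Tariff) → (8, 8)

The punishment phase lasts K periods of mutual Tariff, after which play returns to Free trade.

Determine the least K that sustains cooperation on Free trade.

6

IC: β(1−β^K)/(1−β) ≥ (21−11)/(11−8) = 10/3.
With β = 6/7: need 1 − β^K ≥ 10/3·(1−6/7)/(6/7), i.e. β^K ≤ 0.4444.
Since (6/7)^5 = 0.4627 and (6/7)^6 = 0.3966, the smallest such K is 6.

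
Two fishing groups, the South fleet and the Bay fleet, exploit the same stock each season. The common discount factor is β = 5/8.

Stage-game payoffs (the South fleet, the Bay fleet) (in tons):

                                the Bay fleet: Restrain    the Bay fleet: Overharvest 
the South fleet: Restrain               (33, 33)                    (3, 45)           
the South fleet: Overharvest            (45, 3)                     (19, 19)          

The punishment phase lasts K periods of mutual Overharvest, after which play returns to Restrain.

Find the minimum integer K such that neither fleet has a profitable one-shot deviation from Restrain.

2

No profitable deviation requires (33−19)(β+…+β^K) ≥ 45−33, i.e. β+…+β^K ≥ 6/7 ≈ 0.8571.
With β = 5/8, the partial sums are K=1: 0.6250, K=2: 1.0156.
K = 2 is the first length at which the sum reaches 0.8571.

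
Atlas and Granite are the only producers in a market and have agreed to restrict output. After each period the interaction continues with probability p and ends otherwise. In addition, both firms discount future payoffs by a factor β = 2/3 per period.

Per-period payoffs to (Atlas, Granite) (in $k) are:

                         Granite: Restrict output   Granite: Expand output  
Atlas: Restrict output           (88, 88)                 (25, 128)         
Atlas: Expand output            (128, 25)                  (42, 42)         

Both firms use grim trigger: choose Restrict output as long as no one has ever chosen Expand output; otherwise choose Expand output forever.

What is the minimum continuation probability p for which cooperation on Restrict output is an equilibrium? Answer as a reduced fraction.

With continuation probability p and discount β, the effective per-period discount factor is βp.
Grim-trigger IC: βp ≥ (128−88)/(128−42) = 20/43.
So p ≥ (20/43)/(2/3) = 30/43.

30/43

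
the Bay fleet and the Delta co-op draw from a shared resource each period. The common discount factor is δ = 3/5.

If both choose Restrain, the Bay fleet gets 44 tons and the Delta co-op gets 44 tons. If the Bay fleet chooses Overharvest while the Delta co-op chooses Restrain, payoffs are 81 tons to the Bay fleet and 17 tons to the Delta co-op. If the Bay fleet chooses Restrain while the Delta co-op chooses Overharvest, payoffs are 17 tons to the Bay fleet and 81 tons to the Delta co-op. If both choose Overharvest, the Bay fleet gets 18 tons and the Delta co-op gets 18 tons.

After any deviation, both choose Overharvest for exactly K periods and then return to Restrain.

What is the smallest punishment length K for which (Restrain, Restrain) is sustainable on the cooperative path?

Need Σ_{k=1}^{K} δ^k ≥ (81−44)/(44−18) = 1.4231 at δ = 3/5.
At K = 5 the sum is 1.3834 < 1.4231; at K = 6 it is 1.4300 ≥ 1.4231.
So the minimum punishment length is K = 6.

6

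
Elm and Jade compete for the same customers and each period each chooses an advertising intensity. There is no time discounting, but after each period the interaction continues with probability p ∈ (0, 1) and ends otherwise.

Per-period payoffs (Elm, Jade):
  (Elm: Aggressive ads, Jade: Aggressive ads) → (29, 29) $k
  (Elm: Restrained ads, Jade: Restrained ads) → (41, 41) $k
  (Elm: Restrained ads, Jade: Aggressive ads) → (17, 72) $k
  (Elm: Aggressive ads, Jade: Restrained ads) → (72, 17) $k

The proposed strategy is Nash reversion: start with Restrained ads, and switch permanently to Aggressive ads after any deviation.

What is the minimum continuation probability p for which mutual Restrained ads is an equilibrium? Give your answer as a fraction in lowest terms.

Expected cooperation value is 41 + p·41 + p²·41 + … = 41/(1−p); deviation gives 72 + p·29/(1−p).
41 ≥ 72(1−p) + 29p ⇒ 43p ≥ 31 ⇒ p ≥ 31/43.

31/43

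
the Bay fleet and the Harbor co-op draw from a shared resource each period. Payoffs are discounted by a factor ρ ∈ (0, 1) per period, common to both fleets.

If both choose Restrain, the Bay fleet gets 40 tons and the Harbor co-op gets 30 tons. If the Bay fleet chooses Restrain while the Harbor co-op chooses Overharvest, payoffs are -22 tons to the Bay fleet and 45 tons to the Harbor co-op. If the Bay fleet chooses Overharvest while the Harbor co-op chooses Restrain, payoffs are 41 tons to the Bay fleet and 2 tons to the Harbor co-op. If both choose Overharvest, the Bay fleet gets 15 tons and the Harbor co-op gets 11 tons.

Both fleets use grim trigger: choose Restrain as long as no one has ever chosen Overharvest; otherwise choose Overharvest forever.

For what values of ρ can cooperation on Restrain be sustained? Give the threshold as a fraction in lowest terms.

15/34

the Bay fleet: cooperation gives 40 each period; deviation gives 41 once then 15 forever.
  40/(1−ρ) ≥ 41 + 15ρ/(1−ρ) ⇒ ρ ≥ 1/26.
the Harbor co-op: cooperation gives 30 each period; deviation gives 45 once then 11 forever.
  ρ ≥ 15/34.
Both must hold, so the binding constraint is the Harbor co-op's: ρ ≥ 15/34.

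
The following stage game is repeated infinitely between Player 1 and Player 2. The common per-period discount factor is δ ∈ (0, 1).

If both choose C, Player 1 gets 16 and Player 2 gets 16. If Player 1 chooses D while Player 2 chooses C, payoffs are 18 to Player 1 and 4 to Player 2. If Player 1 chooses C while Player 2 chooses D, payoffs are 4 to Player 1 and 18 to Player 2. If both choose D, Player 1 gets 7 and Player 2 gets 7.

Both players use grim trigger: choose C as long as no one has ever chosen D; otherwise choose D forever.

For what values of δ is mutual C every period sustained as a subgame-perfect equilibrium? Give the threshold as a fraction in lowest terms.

2/11

One-period gain from deviating is 18 − 16 = 2. The loss is 16 − 7 = 9 in every subsequent period, with present value 9·δ/(1−δ).
Deviation is unprofitable when 9·δ/(1−δ) ≥ 2, i.e. δ/(1−δ) ≥ 2/9.
Equivalently δ ≥ 2/(2+9) = 2/11.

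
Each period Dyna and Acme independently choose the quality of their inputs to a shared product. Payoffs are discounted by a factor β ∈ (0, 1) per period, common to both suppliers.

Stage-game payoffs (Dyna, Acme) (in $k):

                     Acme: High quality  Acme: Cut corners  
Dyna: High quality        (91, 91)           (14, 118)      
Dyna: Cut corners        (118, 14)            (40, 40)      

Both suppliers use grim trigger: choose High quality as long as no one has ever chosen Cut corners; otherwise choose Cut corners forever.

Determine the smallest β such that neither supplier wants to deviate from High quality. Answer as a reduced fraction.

Cooperation forever yields 91 each period: 91/(1−β).
Deviating yields 118 once, then 40 forever: 118 + 40β/(1−β).
No profitable deviation requires 91/(1−β) ≥ 118 + 40β/(1−β).
Multiplying by (1−β): 91 ≥ 118(1−β) + 40β = 118 − 78β.
So 78β ≥ 27, i.e. β ≥ 27/78 = 9/26.

9/26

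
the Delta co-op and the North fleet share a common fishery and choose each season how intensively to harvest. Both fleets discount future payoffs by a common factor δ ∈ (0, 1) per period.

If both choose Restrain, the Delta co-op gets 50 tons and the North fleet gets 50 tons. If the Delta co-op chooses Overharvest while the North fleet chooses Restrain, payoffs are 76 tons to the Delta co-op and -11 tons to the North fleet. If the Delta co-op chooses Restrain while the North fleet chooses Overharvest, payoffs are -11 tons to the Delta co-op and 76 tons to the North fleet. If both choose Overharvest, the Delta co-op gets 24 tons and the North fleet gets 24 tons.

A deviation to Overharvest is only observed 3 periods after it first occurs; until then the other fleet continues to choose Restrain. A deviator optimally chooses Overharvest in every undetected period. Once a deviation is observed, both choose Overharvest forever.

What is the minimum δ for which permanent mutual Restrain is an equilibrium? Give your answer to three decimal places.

Deviating for the 3 undetected periods gains 76−50 = 26 per period over cooperation, then loses 50−24 = 26 per period forever once punishment starts.
Gain: 26(1 + δ + … + δ^2); loss: 26·δ^3/(1−δ).
No profitable deviation ⇔ 26(1−δ^3) ≤ 26·δ^3, i.e. δ^3 ≥ 26/(26+26) = 1/2.
Hence δ ≥ (1/2)^(1/3) ≈ 0.794.

0.794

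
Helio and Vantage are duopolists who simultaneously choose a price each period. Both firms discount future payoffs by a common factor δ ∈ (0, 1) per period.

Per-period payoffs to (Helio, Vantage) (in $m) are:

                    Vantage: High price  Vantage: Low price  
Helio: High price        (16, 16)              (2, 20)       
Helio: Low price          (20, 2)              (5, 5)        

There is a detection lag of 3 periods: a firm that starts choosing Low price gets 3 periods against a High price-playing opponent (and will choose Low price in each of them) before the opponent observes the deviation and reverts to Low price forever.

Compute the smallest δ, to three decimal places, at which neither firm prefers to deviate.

Deviating for the 3 undetected periods gains 20−16 = 4 per period over cooperation, then loses 16−5 = 11 per period forever once punishment starts.
Gain: 4(1 + δ + … + δ^2); loss: 11·δ^3/(1−δ).
No profitable deviation ⇔ 4(1−δ^3) ≤ 11·δ^3, i.e. δ^3 ≥ 4/(4+11) = 4/15.
Hence δ ≥ (4/15)^(1/3) ≈ 0.644.

0.644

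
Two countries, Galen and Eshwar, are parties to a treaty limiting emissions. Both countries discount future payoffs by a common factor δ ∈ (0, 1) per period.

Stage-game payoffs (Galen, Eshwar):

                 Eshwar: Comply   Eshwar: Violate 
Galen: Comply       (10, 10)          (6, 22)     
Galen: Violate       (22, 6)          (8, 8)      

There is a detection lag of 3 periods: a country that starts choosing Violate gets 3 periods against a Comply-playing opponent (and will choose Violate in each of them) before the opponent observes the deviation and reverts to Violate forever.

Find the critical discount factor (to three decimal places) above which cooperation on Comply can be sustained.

A deviator earns 22 for 3 periods, then 8 forever; cooperating earns 10 forever. Multiplying the IC by (1−δ):
10 ≥ 22(1−δ^3) + 8δ^3, so 14·δ^3 ≥ 12 and δ^3 ≥ 6/7.
δ ≥ (6/7)^(1/3) ≈ 0.950.

0.950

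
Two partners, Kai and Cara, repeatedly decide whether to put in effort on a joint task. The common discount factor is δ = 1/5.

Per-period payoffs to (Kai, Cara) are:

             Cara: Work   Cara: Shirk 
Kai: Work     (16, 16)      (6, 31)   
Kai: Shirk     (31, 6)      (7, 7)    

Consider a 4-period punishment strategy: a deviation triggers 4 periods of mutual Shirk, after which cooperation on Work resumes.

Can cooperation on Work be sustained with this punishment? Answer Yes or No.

IC: δ+…+δ^4 ≥ (31−16)/(16−7) = 5/3.
At δ = 1/5: partial sum = 0.2496 < 1.6667. Cooperation not sustainable.

No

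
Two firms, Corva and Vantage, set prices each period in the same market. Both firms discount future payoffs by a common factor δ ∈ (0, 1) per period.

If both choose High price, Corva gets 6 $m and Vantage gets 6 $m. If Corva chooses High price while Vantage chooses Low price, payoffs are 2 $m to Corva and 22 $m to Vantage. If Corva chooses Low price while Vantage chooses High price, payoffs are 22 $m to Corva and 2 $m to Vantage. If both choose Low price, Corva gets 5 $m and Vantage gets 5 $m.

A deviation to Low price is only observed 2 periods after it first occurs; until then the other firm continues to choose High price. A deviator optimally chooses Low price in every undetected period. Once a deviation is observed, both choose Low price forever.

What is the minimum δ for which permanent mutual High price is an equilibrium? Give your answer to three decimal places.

The best deviation is to choose Low price for all 2 undetected periods, earning 22 each, then 5 forever once detected.
Deviation value: 22(1−δ^2)/(1−δ) + 5δ^2/(1−δ); cooperation value: 6/(1−δ).
IC: 6 ≥ 22(1−δ^2) + 5δ^2 = 22 − 17δ^2.
So δ^2 ≥ 16/17, giving δ ≥ (16/17)^(1/2) ≈ 0.970.

0.970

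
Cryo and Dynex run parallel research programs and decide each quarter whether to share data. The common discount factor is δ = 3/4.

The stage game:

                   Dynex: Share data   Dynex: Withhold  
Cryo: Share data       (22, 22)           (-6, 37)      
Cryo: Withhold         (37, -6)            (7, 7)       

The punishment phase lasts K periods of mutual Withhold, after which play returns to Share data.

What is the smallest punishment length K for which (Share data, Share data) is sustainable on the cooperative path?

No profitable deviation requires (22−7)(δ+…+δ^K) ≥ 37−22, i.e. δ+…+δ^K ≥ 1 ≈ 1.0000.
With δ = 3/4, the partial sums are K=1: 0.7500, K=2: 1.3125.
K = 2 is the first length at which the sum reaches 1.0000.

2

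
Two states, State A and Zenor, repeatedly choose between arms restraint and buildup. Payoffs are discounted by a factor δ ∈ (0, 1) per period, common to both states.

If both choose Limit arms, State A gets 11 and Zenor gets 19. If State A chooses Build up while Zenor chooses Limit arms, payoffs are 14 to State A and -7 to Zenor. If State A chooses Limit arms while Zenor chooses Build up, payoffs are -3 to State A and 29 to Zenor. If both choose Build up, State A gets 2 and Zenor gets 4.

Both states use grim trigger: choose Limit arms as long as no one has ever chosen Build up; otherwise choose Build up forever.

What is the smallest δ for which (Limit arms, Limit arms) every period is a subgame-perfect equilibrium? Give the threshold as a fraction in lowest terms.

For State A: deviation gain 14−11 = 3, per-period punishment loss 11−2 = 9. IC gives δ ≥ 3/12 = 1/4.
For Zenor: gain 10, loss 15 per period, so δ ≥ 10/25 = 2/5.
The tighter constraint is Zenor's, so cooperation needs δ ≥ 2/5.

2/5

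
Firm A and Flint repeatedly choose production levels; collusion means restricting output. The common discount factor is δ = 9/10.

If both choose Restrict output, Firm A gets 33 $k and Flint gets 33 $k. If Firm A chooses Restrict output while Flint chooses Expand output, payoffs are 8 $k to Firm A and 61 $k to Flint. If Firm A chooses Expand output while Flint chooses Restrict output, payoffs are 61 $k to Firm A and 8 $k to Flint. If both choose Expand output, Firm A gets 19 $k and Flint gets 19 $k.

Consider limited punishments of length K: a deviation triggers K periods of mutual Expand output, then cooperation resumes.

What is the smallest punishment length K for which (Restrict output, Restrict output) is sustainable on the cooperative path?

3

IC: δ(1−δ^K)/(1−δ) ≥ (61−33)/(33−19) = 2.
With δ = 9/10: need 1 − δ^K ≥ 2·(1−9/10)/(9/10), i.e. δ^K ≤ 0.7778.
Since (9/10)^2 = 0.8100 and (9/10)^3 = 0.7290, the smallest such K is 3.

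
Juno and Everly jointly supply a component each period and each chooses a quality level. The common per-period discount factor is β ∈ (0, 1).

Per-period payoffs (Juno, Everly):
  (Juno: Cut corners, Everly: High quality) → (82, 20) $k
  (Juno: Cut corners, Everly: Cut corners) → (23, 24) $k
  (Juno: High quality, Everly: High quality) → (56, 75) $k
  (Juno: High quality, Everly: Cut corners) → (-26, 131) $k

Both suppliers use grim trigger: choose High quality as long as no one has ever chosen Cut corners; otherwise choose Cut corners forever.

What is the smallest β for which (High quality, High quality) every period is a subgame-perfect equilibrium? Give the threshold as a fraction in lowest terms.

For Juno: deviation gain 82−56 = 26, per-period punishment loss 56−23 = 33. IC gives β ≥ 26/59.
For Everly: gain 56, loss 51 per period, so β ≥ 56/107.
The tighter constraint is Everly's, so cooperation needs β ≥ 56/107.

56/107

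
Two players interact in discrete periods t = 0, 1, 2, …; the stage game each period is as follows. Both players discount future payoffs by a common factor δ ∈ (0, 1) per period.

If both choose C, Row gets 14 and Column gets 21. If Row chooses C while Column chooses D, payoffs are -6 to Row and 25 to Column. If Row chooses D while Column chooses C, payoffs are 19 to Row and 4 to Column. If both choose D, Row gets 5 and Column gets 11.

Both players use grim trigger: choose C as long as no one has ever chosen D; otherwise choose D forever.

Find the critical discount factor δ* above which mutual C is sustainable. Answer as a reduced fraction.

Row's threshold: (19−14)/(19−5) = 5/14.
Column's threshold: (25−21)/(25−11) = 2/7.
5/14 > 2/7, so Row binds and δ* = 5/14.

5/14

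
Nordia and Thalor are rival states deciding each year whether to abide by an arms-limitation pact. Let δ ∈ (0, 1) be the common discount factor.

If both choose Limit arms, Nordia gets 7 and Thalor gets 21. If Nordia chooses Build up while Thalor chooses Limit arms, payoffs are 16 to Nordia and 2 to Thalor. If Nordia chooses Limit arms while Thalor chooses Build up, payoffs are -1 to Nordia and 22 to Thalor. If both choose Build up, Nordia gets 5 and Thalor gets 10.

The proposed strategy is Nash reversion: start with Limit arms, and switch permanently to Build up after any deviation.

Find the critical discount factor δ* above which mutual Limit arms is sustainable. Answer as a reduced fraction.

9/11

Nordia: cooperation gives 7 each period; deviation gives 16 once then 5 forever.
  7/(1−δ) ≥ 16 + 5δ/(1−δ) ⇒ δ ≥ 9/11.
Thalor: cooperation gives 21 each period; deviation gives 22 once then 10 forever.
  δ ≥ 1/12.
Both must hold, so the binding constraint is Nordia's: δ ≥ 9/11.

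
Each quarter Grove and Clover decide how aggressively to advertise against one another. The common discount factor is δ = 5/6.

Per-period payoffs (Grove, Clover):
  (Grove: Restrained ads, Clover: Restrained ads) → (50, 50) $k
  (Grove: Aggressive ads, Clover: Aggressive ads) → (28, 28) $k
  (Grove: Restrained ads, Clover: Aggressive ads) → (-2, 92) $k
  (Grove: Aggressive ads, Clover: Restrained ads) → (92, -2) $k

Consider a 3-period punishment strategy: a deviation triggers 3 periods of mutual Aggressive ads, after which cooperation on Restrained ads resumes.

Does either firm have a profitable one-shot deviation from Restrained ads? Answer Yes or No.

A one-shot deviation gives 92 now, then 28 for 3 periods, then back to 50.
Gain from deviating: (92−50) today; loss: (50−28) in each of the next 3 periods.
No-deviation condition: (50−28)(δ+…+δ^3) ≥ 92−50, i.e. δ+…+δ^3 ≥ 21/11.
At δ = 5/6: δ+…+δ^3 = 2.1065 ≥ 1.9091.
So cooperation is sustainable.

No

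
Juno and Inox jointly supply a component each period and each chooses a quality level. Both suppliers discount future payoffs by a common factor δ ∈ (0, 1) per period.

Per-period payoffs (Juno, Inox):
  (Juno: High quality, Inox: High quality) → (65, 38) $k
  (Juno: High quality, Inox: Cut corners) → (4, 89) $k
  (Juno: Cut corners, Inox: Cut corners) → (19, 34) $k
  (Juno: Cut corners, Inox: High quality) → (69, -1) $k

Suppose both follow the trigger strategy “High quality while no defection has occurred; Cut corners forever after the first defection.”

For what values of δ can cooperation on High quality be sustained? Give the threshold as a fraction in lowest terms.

51/55

Juno: cooperation gives 65 each period; deviation gives 69 once then 19 forever.
  65/(1−δ) ≥ 69 + 19δ/(1−δ) ⇒ δ ≥ 4/50 = 2/25.
Inox: cooperation gives 38 each period; deviation gives 89 once then 34 forever.
  δ ≥ 51/55.
Both must hold, so the binding constraint is Inox's: δ ≥ 51/55.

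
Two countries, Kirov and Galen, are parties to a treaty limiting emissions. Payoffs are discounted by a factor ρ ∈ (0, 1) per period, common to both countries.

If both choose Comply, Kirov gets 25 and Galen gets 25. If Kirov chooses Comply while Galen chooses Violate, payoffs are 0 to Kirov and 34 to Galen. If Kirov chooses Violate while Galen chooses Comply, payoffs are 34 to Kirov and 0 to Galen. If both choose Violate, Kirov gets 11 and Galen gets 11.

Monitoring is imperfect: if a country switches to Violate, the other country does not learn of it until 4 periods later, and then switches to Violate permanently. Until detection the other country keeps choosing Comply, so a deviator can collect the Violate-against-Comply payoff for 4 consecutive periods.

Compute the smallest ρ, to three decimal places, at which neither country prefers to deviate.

0.791

Deviating for the 4 undetected periods gains 34−25 = 9 per period over cooperation, then loses 25−11 = 14 per period forever once punishment starts.
Gain: 9(1 + ρ + … + ρ^3); loss: 14·ρ^4/(1−ρ).
No profitable deviation ⇔ 9(1−ρ^4) ≤ 14·ρ^4, i.e. ρ^4 ≥ 9/(9+14) = 9/23.
Hence ρ ≥ (9/23)^(1/4) ≈ 0.791.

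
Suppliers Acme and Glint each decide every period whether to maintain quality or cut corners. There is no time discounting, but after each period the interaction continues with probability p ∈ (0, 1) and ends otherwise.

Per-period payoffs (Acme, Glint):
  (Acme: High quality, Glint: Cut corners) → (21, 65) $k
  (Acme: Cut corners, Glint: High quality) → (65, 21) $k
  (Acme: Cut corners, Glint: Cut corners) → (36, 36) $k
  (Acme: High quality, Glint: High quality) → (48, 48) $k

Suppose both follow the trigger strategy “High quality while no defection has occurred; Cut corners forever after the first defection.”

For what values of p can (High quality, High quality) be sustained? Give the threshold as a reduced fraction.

17/29

With no time discounting, the continuation probability p plays the role of the discount factor.
Grim-trigger IC: 48/(1−p) ≥ 65 + 36p/(1−p) ⇒ p ≥ (65−48)/(65−36) = 17/29.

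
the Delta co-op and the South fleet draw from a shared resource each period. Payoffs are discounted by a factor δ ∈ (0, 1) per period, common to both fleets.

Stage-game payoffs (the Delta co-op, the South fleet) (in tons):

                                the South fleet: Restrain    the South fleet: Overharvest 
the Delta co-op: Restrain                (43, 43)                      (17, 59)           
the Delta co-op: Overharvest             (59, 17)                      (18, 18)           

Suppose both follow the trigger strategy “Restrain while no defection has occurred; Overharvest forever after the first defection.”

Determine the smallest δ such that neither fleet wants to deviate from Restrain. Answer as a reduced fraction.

16/41

One-period gain from deviating is 59 − 43 = 16. The loss is 43 − 18 = 25 in every subsequent period, with present value 25·δ/(1−δ).
Deviation is unprofitable when 25·δ/(1−δ) ≥ 16, i.e. δ/(1−δ) ≥ 16/25.
Equivalently δ ≥ 16/(16+25) = 16/41.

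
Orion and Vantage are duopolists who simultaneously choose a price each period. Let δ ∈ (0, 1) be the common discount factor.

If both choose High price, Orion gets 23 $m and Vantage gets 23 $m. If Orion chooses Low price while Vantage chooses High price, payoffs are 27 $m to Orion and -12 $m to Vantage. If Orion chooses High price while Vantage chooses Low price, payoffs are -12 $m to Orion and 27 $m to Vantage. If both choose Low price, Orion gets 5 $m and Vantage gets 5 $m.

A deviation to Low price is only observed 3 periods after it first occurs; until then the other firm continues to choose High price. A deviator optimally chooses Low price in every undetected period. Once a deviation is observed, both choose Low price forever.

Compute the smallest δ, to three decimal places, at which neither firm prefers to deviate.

Deviating for the 3 undetected periods gains 27−23 = 4 per period over cooperation, then loses 23−5 = 18 per period forever once punishment starts.
Gain: 4(1 + δ + … + δ^2); loss: 18·δ^3/(1−δ).
No profitable deviation ⇔ 4(1−δ^3) ≤ 18·δ^3, i.e. δ^3 ≥ 4/(4+18) = 2/11.
Hence δ ≥ (2/11)^(1/3) ≈ 0.567.

0.567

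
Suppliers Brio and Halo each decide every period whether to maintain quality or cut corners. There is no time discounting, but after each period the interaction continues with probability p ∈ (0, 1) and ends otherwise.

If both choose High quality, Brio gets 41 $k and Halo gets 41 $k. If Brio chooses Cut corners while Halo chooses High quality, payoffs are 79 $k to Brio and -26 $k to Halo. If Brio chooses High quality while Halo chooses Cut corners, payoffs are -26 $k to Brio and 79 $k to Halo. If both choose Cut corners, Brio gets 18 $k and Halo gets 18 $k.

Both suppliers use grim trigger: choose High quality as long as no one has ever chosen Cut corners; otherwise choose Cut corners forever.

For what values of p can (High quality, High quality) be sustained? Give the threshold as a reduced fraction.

Expected cooperation value is 41 + p·41 + p²·41 + … = 41/(1−p); deviation gives 79 + p·18/(1−p).
41 ≥ 79(1−p) + 18p ⇒ 61p ≥ 38 ⇒ p ≥ 38/61.

38/61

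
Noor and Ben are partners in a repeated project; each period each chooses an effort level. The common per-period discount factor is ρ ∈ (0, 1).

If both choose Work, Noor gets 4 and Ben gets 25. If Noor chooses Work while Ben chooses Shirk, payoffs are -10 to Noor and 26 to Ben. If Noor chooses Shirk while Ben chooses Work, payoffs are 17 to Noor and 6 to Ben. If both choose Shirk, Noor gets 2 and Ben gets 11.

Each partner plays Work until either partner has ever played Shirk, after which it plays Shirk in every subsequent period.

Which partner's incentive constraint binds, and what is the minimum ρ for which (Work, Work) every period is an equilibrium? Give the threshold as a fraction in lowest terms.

Noor; ρ ≥ 13/15

Noor's threshold: (17−4)/(17−2) = 13/15.
Ben's threshold: (26−25)/(26−11) = 1/15.
13/15 > 1/15, so Noor binds and ρ* = 13/15.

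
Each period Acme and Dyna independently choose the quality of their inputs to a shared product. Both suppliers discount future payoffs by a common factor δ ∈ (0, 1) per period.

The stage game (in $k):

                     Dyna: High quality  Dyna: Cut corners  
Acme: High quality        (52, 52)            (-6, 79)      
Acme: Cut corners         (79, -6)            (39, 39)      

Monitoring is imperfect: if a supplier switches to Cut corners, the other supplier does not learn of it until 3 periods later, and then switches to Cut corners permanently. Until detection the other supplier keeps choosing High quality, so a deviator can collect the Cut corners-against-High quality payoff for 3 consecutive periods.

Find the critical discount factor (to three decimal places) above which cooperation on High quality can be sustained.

Deviating for the 3 undetected periods gains 79−52 = 27 per period over cooperation, then loses 52−39 = 13 per period forever once punishment starts.
Gain: 27(1 + δ + … + δ^2); loss: 13·δ^3/(1−δ).
No profitable deviation ⇔ 27(1−δ^3) ≤ 13·δ^3, i.e. δ^3 ≥ 27/(27+13) = 27/40.
Hence δ ≥ (27/40)^(1/3) ≈ 0.877.

0.877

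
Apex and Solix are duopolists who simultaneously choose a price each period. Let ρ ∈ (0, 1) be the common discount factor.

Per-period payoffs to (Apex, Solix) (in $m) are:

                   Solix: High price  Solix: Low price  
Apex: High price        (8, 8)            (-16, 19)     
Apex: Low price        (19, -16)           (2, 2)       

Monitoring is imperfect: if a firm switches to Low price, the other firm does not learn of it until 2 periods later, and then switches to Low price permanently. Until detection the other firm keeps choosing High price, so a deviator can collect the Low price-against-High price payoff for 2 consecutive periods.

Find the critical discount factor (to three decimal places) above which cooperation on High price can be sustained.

0.804

Deviating for the 2 undetected periods gains 19−8 = 11 per period over cooperation, then loses 8−2 = 6 per period forever once punishment starts.
Gain: 11(1 + ρ + … + ρ^1); loss: 6·ρ^2/(1−ρ).
No profitable deviation ⇔ 11(1−ρ^2) ≤ 6·ρ^2, i.e. ρ^2 ≥ 11/(11+6) = 11/17.
Hence ρ ≥ (11/17)^(1/2) ≈ 0.804.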